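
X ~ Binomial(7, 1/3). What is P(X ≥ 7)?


P(X ≥ 7) = Σ P(X=i) for i=7..7
P(X=7) = 1/2187
Sum = 1/2187

P(X ≥ 7) = 1/2187 ≈ 0.05%


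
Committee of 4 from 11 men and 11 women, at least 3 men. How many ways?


Count by #men:
  3M,1W: C(11,3)×C(11,1)=1815
  4M,0W: C(11,4)×C(11,0)=330
Total = 2145

2145


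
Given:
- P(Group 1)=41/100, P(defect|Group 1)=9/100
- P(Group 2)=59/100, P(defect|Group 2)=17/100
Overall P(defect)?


P(B) = Σ P(B|Aᵢ)×P(Aᵢ)
  9/100×41/100 = 369/10000
  17/100×59/100 = 1003/10000
Sum = 343/2500

P(defect) = 343/2500 ≈ 13.72%


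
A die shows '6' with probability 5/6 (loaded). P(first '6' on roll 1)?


Geometric: P(X=1) = (1-p)^(k-1)×p = (1/6)^0×5/6 = 5/6

P(X=1) = 5/6 ≈ 83.33%


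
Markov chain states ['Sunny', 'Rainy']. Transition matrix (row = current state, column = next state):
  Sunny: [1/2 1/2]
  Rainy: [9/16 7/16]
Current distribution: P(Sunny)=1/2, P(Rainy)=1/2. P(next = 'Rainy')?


P(next=Rainy) = Σᵢ P(now=i)×P(i→Rainy)
= 1/2×1/2 + 1/2×7/16
= 1/4 + 7/32 = 15/32

P = 15/32 ≈ 0.4688


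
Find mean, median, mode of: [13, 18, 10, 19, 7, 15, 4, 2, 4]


Sorted: [2, 4, 4, 7, 10, 13, 15, 18, 19]
Mean = 92/9
Median = 10
Freq: {13: 1, 18: 1, 10: 1, 19: 1, 7: 1, 15: 1, 4: 2, 2: 1}
Mode: [4]

Mean=92/9, Median=10, Mode=4


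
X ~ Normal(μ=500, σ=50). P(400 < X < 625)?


z₁=(400-500)/50=-2.0, z₂=(625-500)/50=2.5
P = Φ(2.5) - Φ(-2.0) = 0.993790 - 0.022750 = 0.971040 ≈ 0.9710

P(400 < X < 625) ≈ 0.9710


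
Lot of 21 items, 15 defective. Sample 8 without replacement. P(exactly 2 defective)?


Hypergeometric: C(15,2)×C(6,6)/C(21,8)
= 105×1/203490 = 1/1938

P(X=2) = 1/1938 ≈ 0.05%


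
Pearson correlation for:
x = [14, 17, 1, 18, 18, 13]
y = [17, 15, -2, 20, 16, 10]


n=6, Σx=81, Σy=76, Σxy=1269, Σx²=1303, Σy²=1274
r = (6×1269 - 81×76)/√((6×1303 - 81²)(6×1274 - 76²))
= 1458/√(1257×1868) = 1458/√2348076 ≈ 1458/1532.3433 ≈ 0.9515

r ≈ 0.9515


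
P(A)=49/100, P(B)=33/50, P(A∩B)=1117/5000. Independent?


P(A)×P(B) = 1617/5000
P(A∩B) = 1117/5000
Not equal → NOT independent

No, not independent


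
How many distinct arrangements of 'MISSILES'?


Letters: 8, freq: {'M': 1, 'I': 2, 'S': 3, 'L': 1, 'E': 1}
8!/(1!×2!×3!×1!×1!) = 40320/12 = 3360

3360


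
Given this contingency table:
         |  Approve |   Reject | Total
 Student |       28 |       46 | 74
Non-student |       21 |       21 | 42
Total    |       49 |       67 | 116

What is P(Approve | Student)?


P(Approve | Student) = 28/(28+46) = 28/74 = 14/37

P(Approve|Student) = 14/37 ≈ 37.84%


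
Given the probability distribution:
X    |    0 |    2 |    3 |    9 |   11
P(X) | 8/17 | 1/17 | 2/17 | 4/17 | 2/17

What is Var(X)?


E[X] = 66/17
E[X²] = 588/17
Var(X) = E[X²] - (E[X])² = 588/17 - 4356/289 = 5640/289

Var(X) = 5640/289 ≈ 19.5156


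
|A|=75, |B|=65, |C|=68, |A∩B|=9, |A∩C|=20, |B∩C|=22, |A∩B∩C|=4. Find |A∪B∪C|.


|A∪B∪C| = 75+65+68-9-20-22+4 = 161

|A∪B∪C| = 161


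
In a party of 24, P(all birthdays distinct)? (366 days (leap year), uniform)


P(all different) = Π(366-i)/366 for i=0..23
= (366/366)×(365/366)×...×(343/366)
= 0.462654

P ≈ 0.4627 ≈ 46.27%


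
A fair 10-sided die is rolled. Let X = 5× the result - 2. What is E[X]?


E[die] = (1+10)/2 = 11/2
E[X] = 5×11/2 - 2 = 51/2

E[X] = 51/2


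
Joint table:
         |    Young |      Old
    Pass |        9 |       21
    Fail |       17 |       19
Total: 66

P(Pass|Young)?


P(Pass|Young) = 9/(9+17) = 9/26

P = 9/26 ≈ 34.62%


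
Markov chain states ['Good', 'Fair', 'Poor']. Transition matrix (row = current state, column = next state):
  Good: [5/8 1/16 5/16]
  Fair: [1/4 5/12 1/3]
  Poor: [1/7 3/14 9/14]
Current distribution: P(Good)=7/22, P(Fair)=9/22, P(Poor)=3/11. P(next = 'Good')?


P(next=Good) = Σᵢ P(now=i)×P(i→Good)
= 7/22×5/8 + 9/22×1/4 + 3/11×1/7
= 35/176 + 9/88 + 3/77 = 419/1232

P = 419/1232 ≈ 0.3401


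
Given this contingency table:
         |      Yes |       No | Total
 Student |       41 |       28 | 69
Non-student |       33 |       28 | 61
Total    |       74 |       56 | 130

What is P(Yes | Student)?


P(Yes | Student) = 41/(41+28) = 41/69

P(Yes|Student) = 41/69 ≈ 59.42%


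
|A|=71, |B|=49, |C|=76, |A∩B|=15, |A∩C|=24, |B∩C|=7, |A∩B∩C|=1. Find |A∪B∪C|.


|A∪B∪C| = 71+49+76-15-24-7+1 = 151

|A∪B∪C| = 151


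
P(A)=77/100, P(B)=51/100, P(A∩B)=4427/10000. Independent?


P(A)×P(B) = 3927/10000
P(A∩B) = 4427/10000
Not equal → NOT independent

No, not independent


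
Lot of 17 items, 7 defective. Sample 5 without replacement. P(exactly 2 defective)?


Hypergeometric: C(7,2)×C(10,3)/C(17,5)
= 21×120/6188 = 90/221

P(X=2) = 90/221 ≈ 40.72%


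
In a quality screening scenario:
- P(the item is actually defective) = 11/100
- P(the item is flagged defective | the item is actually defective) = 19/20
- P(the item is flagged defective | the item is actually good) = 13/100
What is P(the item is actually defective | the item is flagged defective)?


Using Bayes' theorem:
P(A|B) = P(B|A)·P(A) / P(B)

P(the item is flagged defective) = 19/20 × 11/100 + 13/100 × 89/100
= 209/2000 + 1157/10000 = 1101/5000

P(the item is actually defective|the item is flagged defective) = (209/2000) / (1101/5000) = 1045/2202

P(the item is actually defective|the item is flagged defective) = 1045/2202 ≈ 47.46%


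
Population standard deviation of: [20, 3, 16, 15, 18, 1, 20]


Mean = 93/7
  (20-93/7)²=2209/49
  (3-93/7)²=5184/49
  (16-93/7)²=361/49
  (15-93/7)²=144/49
  (18-93/7)²=1089/49
  (1-93/7)²=7396/49
  (20-93/7)²=2209/49
Σ(x-μ)² = 2656/7
σ² = (2656/7)/7 = 2656/49

σ = √(2656/49) ≈ 7.3623


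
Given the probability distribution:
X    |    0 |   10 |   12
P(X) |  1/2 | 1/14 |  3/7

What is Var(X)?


E[X] = 41/7
E[X²] = 482/7
Var(X) = E[X²] - (E[X])² = 482/7 - 1681/49 = 1693/49

Var(X) = 1693/49 ≈ 34.5510


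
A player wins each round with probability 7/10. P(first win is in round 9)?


Geometric: P(X=9) = (1-p)^(k-1)×p = (3/10)^8×7/10 = 45927/1000000000

P(X=9) = 45927/1000000000 ≈ 0.00%


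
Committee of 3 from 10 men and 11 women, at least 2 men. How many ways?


Count by #men:
  2M,1W: C(10,2)×C(11,1)=495
  3M,0W: C(10,3)×C(11,0)=120
Total = 615

615


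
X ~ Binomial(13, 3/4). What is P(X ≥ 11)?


P(X ≥ 11) = Σ P(X=i) for i=11..13
P(X=11) = 6908733/33554432
P(X=12) = 6908733/67108864
P(X=13) = 1594323/67108864
Sum = 11160261/33554432

P(X ≥ 11) = 11160261/33554432 ≈ 33.26%


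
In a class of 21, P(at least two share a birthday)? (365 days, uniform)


P(all different) = Π(365-i)/365 for i=0..20
= 0.556312
P(match) = 1 - 0.556312 = 0.443688

P ≈ 0.4437 ≈ 44.37%


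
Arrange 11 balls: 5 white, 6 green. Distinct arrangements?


11!/(5!×6!) = 462

462


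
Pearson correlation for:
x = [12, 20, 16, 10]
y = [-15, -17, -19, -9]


n=4, Σx=58, Σy=-60, Σxy=-914, Σx²=900, Σy²=956
r = (4×(-914) - 58×(-60))/√((4×900 - 58²)(4×956 - (-60)²))
= -176/√(236×224) = -176/√52864 ≈ -176/229.9217 ≈ -0.7655

r ≈ -0.7655


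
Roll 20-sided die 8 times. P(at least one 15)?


P(no 15)^8 = (19/20)^8 = 16983563041/25600000000
P(≥1) = 1 - 16983563041/25600000000 = 8616436959/25600000000

P = 8616436959/25600000000 ≈ 33.66%


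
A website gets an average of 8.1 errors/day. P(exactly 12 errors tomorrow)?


Poisson(λ=8.1): P(X=12) = e^(-λ)×λ^k/k!
= e^(-8.1) × 8.1^12 / 12!
≈ 0.0003035391381 × 79766443076.9 / 479001600 ≈ 0.050547

P(X=12) ≈ 0.050547 ≈ 5.05%


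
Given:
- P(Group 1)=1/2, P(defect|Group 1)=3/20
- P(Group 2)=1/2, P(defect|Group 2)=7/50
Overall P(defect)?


P(B) = Σ P(B|Aᵢ)×P(Aᵢ)
  3/20×1/2 = 3/40
  7/50×1/2 = 7/100
Sum = 29/200

P(defect) = 29/200 ≈ 14.50%


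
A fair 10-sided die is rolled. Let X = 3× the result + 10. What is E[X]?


E[die] = (1+10)/2 = 11/2
E[X] = 3×11/2 + 10 = 53/2

E[X] = 53/2


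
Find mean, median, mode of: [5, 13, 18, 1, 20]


Sorted: [1, 5, 13, 18, 20]
Mean = 57/5
Median = 13
Freq: {5: 1, 13: 1, 18: 1, 1: 1, 20: 1}
Mode: No mode

Mean=57/5, Median=13, Mode=No mode


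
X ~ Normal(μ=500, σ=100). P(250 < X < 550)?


z₁=(250-500)/100=-2.5, z₂=(550-500)/100=0.5
P = Φ(0.5) - Φ(-2.5) = 0.691462 - 0.006210 = 0.685252 ≈ 0.6853

P(250 < X < 550) ≈ 0.6853


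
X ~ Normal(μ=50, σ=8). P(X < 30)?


z = (30-50)/8 = -2.5
P(Z < -2.5) = 0.0062

P(X < 30) ≈ 0.0062


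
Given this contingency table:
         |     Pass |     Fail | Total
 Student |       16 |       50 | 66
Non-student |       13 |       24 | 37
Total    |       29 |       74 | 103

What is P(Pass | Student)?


P(Pass | Student) = 16/(16+50) = 16/66 = 8/33

P(Pass|Student) = 8/33 ≈ 24.24%


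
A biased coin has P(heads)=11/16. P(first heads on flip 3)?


Geometric: P(X=3) = (1-p)^(k-1)×p = (5/16)^2×11/16 = 275/4096

P(X=3) = 275/4096 ≈ 6.71%


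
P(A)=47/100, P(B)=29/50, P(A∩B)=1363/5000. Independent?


P(A)×P(B) = 1363/5000
P(A∩B) = 1363/5000
Equal ✓ → Independent

Yes, independent


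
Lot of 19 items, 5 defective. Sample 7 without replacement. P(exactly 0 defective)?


Hypergeometric: C(5,0)×C(14,7)/C(19,7)
= 1×3432/50388 = 22/323

P(X=0) = 22/323 ≈ 6.81%


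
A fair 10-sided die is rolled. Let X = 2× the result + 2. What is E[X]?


E[die] = (1+10)/2 = 11/2
E[X] = 2×11/2 + 2 = 13

E[X] = 13


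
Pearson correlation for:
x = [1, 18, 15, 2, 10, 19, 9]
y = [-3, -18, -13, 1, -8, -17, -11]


n=7, Σx=74, Σy=-69, Σxy=-1022, Σx²=1096, Σy²=977
r = (7×(-1022) - 74×(-69))/√((7×1096 - 74²)(7×977 - (-69)²))
= -2048/√(2196×2078) = -2048/√4563288 ≈ -2048/2136.1854 ≈ -0.9587

r ≈ -0.9587


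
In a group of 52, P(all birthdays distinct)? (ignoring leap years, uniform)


P(all different) = Π(365-i)/365 for i=0..51
= (365/365)×(364/365)×...×(314/365)
= 0.021995

P ≈ 0.0220 ≈ 2.20%


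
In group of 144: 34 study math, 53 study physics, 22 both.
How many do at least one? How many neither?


|A∪B| = 34+53-22 = 65
Neither = 144-65 = 79

At least one: 65; Neither: 79


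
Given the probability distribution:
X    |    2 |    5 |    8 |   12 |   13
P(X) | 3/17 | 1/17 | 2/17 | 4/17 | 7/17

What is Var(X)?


E[X] = 166/17
E[X²] = 1924/17
Var(X) = E[X²] - (E[X])² = 1924/17 - 27556/289 = 5152/289

Var(X) = 5152/289 ≈ 17.8270


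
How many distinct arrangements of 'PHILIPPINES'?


Letters: 11, freq: {'P': 3, 'H': 1, 'I': 3, 'L': 1, 'N': 1, 'E': 1, 'S': 1}
11!/(3!×1!×3!×1!×1!×1!×1!) = 39916800/36 = 1108800

1108800


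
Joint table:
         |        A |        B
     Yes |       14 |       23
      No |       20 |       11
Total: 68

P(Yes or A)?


P(Yes∨A) = P(Yes) + P(A) - P(Yes∧A)
= (37 + 34 - 14)/68 = 57/68

P = 57/68 ≈ 83.82%


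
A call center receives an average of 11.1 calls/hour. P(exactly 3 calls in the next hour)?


Poisson(λ=11.1): P(X=3) = e^(-λ)×λ^k/k!
= e^(-11.1) × 11.1^3 / 3!
≈ 1.511232382e-05 × 1367.631 / 6 ≈ 0.003445

P(X=3) ≈ 0.003445 ≈ 0.34%


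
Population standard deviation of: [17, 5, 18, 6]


Mean = 46/4 = 23/2
  (17-23/2)²=121/4
  (5-23/2)²=169/4
  (18-23/2)²=169/4
  (6-23/2)²=121/4
Σ(x-μ)² = 145
σ² = 145/4

σ = √(145/4) ≈ 6.0208


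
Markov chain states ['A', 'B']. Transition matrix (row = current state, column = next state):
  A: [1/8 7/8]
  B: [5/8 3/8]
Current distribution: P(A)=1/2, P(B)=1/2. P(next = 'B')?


P(next=B) = Σᵢ P(now=i)×P(i→B)
= 1/2×7/8 + 1/2×3/8
= 7/16 + 3/16 = 5/8

P = 5/8 ≈ 0.6250


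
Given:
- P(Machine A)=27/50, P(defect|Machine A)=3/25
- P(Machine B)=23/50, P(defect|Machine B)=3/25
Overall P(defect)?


P(B) = Σ P(B|Aᵢ)×P(Aᵢ)
  3/25×27/50 = 81/1250
  3/25×23/50 = 69/1250
Sum = 3/25

P(defect) = 3/25 ≈ 12.00%


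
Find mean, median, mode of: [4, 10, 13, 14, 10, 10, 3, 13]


Sorted: [3, 4, 10, 10, 10, 13, 13, 14]
Mean = 77/8
Median = 10
Freq: {4: 1, 10: 3, 13: 2, 14: 1, 3: 1}
Mode: [10]

Mean=77/8, Median=10, Mode=10


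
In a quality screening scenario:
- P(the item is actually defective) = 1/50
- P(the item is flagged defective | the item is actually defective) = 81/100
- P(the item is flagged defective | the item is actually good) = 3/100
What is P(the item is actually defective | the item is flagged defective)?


Using Bayes' theorem:
P(A|B) = P(B|A)·P(A) / P(B)

P(the item is flagged defective) = 81/100 × 1/50 + 3/100 × 49/50
= 81/5000 + 147/5000 = 57/1250

P(the item is actually defective|the item is flagged defective) = (81/5000) / (57/1250) = 27/76

P(the item is actually defective|the item is flagged defective) = 27/76 ≈ 35.53%


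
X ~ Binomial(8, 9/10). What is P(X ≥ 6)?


P(X ≥ 6) = Σ P(X=i) for i=6..8
P(X=6) = 3720087/25000000
P(X=7) = 4782969/12500000
P(X=8) = 43046721/100000000
Sum = 96190821/100000000

P(X ≥ 6) = 96190821/100000000 ≈ 96.19%


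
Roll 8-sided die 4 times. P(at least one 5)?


P(no 5)^4 = (7/8)^4 = 2401/4096
P(≥1) = 1 - 2401/4096 = 1695/4096

P = 1695/4096 ≈ 41.38%


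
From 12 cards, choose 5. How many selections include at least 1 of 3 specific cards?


Complement: C(12,5) - C(9,5) = 792 - 126 = 666

666


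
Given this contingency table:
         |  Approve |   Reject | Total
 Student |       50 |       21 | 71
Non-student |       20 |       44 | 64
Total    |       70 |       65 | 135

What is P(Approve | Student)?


P(Approve | Student) = 50/(50+21) = 50/71

P(Approve|Student) = 50/71 ≈ 70.42%


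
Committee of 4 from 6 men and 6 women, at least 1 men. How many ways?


Count by #men:
  1M,3W: C(6,1)×C(6,3)=120
  2M,2W: C(6,2)×C(6,2)=225
  3M,1W: C(6,3)×C(6,1)=120
  4M,0W: C(6,4)×C(6,0)=15
Total = 480

480


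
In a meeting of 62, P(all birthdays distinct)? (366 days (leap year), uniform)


P(all different) = Π(366-i)/366 for i=0..61
= (366/366)×(365/366)×...×(305/366)
= 0.004156

P ≈ 0.0042 ≈ 0.42%


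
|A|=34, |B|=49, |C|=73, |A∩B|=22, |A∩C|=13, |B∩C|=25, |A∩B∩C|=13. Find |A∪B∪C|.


|A∪B∪C| = 34+49+73-22-13-25+13 = 109

|A∪B∪C| = 109


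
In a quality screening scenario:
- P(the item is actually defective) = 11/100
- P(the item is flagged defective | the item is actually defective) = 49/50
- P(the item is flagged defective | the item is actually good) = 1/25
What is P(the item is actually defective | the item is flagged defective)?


Using Bayes' theorem:
P(A|B) = P(B|A)·P(A) / P(B)

P(the item is flagged defective) = 49/50 × 11/100 + 1/25 × 89/100
= 539/5000 + 89/2500 = 717/5000

P(the item is actually defective|the item is flagged defective) = (539/5000) / (717/5000) = 539/717

P(the item is actually defective|the item is flagged defective) = 539/717 ≈ 75.17%


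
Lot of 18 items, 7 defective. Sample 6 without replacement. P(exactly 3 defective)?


Hypergeometric: C(7,3)×C(11,3)/C(18,6)
= 35×165/18564 = 275/884

P(X=3) = 275/884 ≈ 31.11%


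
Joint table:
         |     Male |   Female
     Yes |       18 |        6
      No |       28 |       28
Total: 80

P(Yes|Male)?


P(Yes|Male) = 18/(18+28) = 18/46 = 9/23

P = 9/23 ≈ 39.13%


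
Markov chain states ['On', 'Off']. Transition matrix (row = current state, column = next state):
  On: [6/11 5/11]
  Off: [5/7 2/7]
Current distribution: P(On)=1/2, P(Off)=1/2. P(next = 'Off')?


P(next=Off) = Σᵢ P(now=i)×P(i→Off)
= 1/2×5/11 + 1/2×2/7
= 5/22 + 1/7 = 57/154

P = 57/154 ≈ 0.3701


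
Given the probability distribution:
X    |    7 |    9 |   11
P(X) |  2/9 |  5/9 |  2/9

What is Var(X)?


E[X] = 9
E[X²] = 745/9
Var(X) = E[X²] - (E[X])² = 745/9 - 81 = 16/9

Var(X) = 16/9 ≈ 1.7778


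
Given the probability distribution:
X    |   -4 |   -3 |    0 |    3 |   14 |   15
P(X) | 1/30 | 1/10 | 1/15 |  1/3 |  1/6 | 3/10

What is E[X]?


E[X] = Σ x·P(X=x)
= (-4)×(1/30) + (-3)×(1/10) + (0)×(1/15) + (3)×(1/3) + (14)×(1/6) + (15)×(3/10)
= 37/5

E[X] = 37/5


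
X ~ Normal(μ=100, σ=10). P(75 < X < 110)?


z₁=(75-100)/10=-2.5, z₂=(110-100)/10=1.0
P = Φ(1.0) - Φ(-2.5) = 0.841345 - 0.006210 = 0.835135 ≈ 0.8351

P(75 < X < 110) ≈ 0.8351


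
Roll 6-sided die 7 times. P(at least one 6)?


P(no 6)^7 = (5/6)^7 = 78125/279936
P(≥1) = 1 - 78125/279936 = 201811/279936

P = 201811/279936 ≈ 72.09%


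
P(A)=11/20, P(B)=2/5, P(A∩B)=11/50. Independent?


P(A)×P(B) = 11/50
P(A∩B) = 11/50
Equal ✓ → Independent

Yes, independent


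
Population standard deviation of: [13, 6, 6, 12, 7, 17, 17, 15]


Mean = 93/8
  (13-93/8)²=121/64
  (6-93/8)²=2025/64
  (6-93/8)²=2025/64
  (12-93/8)²=9/64
  (7-93/8)²=1369/64
  (17-93/8)²=1849/64
  (17-93/8)²=1849/64
  (15-93/8)²=729/64
Σ(x-μ)² = 1247/8
σ² = (1247/8)/8 = 1247/64

σ = √(1247/64) ≈ 4.4141


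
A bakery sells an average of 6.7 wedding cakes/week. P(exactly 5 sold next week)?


Poisson(λ=6.7): P(X=5) = e^(-λ)×λ^k/k!
= e^(-6.7) × 6.7^5 / 5!
≈ 0.001230911903 × 13501.25107 / 120 ≈ 0.138490

P(X=5) ≈ 0.138490 ≈ 13.85%


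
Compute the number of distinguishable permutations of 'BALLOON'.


Letters: 7, freq: {'B': 1, 'A': 1, 'L': 2, 'O': 2, 'N': 1}
7!/(1!×1!×2!×2!×1!) = 5040/4 = 1260

1260


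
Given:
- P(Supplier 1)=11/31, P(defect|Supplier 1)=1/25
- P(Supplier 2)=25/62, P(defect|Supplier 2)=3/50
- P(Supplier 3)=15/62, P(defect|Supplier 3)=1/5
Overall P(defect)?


P(B) = Σ P(B|Aᵢ)×P(Aᵢ)
  1/25×11/31 = 11/775
  3/50×25/62 = 3/124
  1/5×15/62 = 3/62
Sum = 269/3100

P(defect) = 269/3100 ≈ 8.68%


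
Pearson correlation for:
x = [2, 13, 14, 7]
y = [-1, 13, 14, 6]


n=4, Σx=36, Σy=32, Σxy=405, Σx²=418, Σy²=402
r = (4×405 - 36×32)/√((4×418 - 36²)(4×402 - 32²))
= 468/√(376×584) = 468/√219584 ≈ 468/468.5979 ≈ 0.9987

r ≈ 0.9987


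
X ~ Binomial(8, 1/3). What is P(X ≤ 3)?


P(X ≤ 3) = Σ P(X=i) for i=0..3
P(X=0) = 256/6561
P(X=1) = 1024/6561
P(X=2) = 1792/6561
P(X=3) = 1792/6561
Sum = 4864/6561

P(X ≤ 3) = 4864/6561 ≈ 74.14%


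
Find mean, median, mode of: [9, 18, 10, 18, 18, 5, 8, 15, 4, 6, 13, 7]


Sorted: [4, 5, 6, 7, 8, 9, 10, 13, 15, 18, 18, 18]
Mean = 131/12
Median = 19/2
Freq: {9: 1, 18: 3, 10: 1, 5: 1, 8: 1, 15: 1, 4: 1, 6: 1, 13: 1, 7: 1}
Mode: [18]

Mean=131/12, Median=19/2, Mode=18


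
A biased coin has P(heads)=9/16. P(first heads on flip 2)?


Geometric: P(X=2) = (1-p)^(k-1)×p = (7/16)^1×9/16 = 63/256

P(X=2) = 63/256 ≈ 24.61%


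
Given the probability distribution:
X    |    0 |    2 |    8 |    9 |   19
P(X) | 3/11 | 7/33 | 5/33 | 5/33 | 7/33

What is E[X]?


E[X] = Σ x·P(X=x)
= (0)×(3/11) + (2)×(7/33) + (8)×(5/33) + (9)×(5/33) + (19)×(7/33)
= 232/33

E[X] = 232/33


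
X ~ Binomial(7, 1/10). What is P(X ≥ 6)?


P(X ≥ 6) = Σ P(X=i) for i=6..7
P(X=6) = 63/10000000
P(X=7) = 1/10000000
Sum = 1/156250

P(X ≥ 6) = 1/156250 ≈ 0.00%


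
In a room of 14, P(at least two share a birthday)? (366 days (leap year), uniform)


P(all different) = Π(366-i)/366 for i=0..13
= 0.777440
P(match) = 1 - 0.777440 = 0.222560

P ≈ 0.2226 ≈ 22.26%


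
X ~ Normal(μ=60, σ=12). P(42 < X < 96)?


z₁=(42-60)/12=-1.5, z₂=(96-60)/12=3.0
P = Φ(3.0) - Φ(-1.5) = 0.998650 - 0.066807 = 0.931843 ≈ 0.9318

P(42 < X < 96) ≈ 0.9318


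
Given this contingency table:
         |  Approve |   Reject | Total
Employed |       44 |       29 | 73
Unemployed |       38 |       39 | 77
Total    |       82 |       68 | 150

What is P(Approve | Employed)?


P(Approve | Employed) = 44/(44+29) = 44/73

P(Approve|Employed) = 44/73 ≈ 60.27%


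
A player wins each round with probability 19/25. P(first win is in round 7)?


Geometric: P(X=7) = (1-p)^(k-1)×p = (6/25)^6×19/25 = 886464/6103515625

P(X=7) = 886464/6103515625 ≈ 0.01%


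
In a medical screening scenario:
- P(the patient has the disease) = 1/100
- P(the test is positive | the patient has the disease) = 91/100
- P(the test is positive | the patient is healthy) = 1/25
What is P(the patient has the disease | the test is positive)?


Using Bayes' theorem:
P(A|B) = P(B|A)·P(A) / P(B)

P(the test is positive) = 91/100 × 1/100 + 1/25 × 99/100
= 91/10000 + 99/2500 = 487/10000

P(the patient has the disease|the test is positive) = (91/10000) / (487/10000) = 91/487

P(the patient has the disease|the test is positive) = 91/487 ≈ 18.69%


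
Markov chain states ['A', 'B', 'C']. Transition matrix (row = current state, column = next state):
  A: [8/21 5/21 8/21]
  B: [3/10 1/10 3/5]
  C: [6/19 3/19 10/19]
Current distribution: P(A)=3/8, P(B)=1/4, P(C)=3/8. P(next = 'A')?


P(next=A) = Σᵢ P(now=i)×P(i→A)
= 3/8×8/21 + 1/4×3/10 + 3/8×6/19
= 1/7 + 3/40 + 9/76 = 1789/5320

P = 1789/5320 ≈ 0.3363


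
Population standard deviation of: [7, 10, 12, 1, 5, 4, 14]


Mean = 53/7
  (7-53/7)²=16/49
  (10-53/7)²=289/49
  (12-53/7)²=961/49
  (1-53/7)²=2116/49
  (5-53/7)²=324/49
  (4-53/7)²=625/49
  (14-53/7)²=2025/49
Σ(x-μ)² = 908/7
σ² = (908/7)/7 = 908/49

σ = √(908/49) ≈ 4.3047


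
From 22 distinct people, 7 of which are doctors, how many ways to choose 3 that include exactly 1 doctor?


Choose 1 of the 7 doctors and 2 of the other 15 people:
C(7,1)×C(15,2) = 7×105 = 735

735


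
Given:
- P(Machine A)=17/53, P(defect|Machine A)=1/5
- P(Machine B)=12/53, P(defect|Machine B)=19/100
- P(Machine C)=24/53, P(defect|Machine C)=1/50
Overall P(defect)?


P(B) = Σ P(B|Aᵢ)×P(Aᵢ)
  1/5×17/53 = 17/265
  19/100×12/53 = 57/1325
  1/50×24/53 = 12/1325
Sum = 154/1325

P(defect) = 154/1325 ≈ 11.62%


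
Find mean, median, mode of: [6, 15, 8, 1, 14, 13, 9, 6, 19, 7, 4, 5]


Sorted: [1, 4, 5, 6, 6, 7, 8, 9, 13, 14, 15, 19]
Mean = 107/12
Median = 15/2
Freq: {6: 2, 15: 1, 8: 1, 1: 1, 14: 1, 13: 1, 9: 1, 19: 1, 7: 1, 4: 1, 5: 1}
Mode: [6]

Mean=107/12, Median=15/2, Mode=6


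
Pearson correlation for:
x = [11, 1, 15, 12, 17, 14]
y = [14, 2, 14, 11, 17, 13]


n=6, Σx=70, Σy=71, Σxy=969, Σx²=976, Σy²=975
r = (6×969 - 70×71)/√((6×976 - 70²)(6×975 - 71²))
= 844/√(956×809) = 844/√773404 ≈ 844/879.4339 ≈ 0.9597

r ≈ 0.9597


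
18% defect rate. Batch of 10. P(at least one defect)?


P(all good) = (41/50)^10 = 13422659310152401/97656250000000000
P(≥1 defect) = 84233590689847599/97656250000000000

P = 84233590689847599/97656250000000000 ≈ 86.26%


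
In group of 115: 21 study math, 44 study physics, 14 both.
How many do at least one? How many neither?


|A∪B| = 21+44-14 = 51
Neither = 115-51 = 64

At least one: 51; Neither: 64


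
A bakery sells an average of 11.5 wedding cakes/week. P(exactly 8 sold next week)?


Poisson(λ=11.5): P(X=8) = e^(-λ)×λ^k/k!
= e^(-11.5) × 11.5^8 / 8!
≈ 1.01300936e-05 × 305902286.254 / 40320 ≈ 0.076856

P(X=8) ≈ 0.076856 ≈ 7.69%


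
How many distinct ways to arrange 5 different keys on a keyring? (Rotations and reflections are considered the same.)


Free circular arrangements: rotations and reflections both identified.
(n-1)!/2 = 4!/2 = 24/2 = 12

12


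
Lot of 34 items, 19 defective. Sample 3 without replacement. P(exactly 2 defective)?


Hypergeometric: C(19,2)×C(15,1)/C(34,3)
= 171×15/5984 = 2565/5984

P(X=2) = 2565/5984 ≈ 42.86%


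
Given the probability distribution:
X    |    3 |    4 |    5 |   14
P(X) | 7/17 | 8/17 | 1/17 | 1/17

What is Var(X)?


E[X] = 72/17
E[X²] = 412/17
Var(X) = E[X²] - (E[X])² = 412/17 - 5184/289 = 1820/289

Var(X) = 1820/289 ≈ 6.2976


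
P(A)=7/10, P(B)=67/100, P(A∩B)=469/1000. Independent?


P(A)×P(B) = 469/1000
P(A∩B) = 469/1000
Equal ✓ → Independent

Yes, independent


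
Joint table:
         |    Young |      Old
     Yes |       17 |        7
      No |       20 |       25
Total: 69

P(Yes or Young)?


P(Yes∨Young) = P(Yes) + P(Young) - P(Yes∧Young)
= (24 + 37 - 17)/69 = 44/69

P = 44/69 ≈ 63.77%


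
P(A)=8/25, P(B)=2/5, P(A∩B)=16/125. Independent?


P(A)×P(B) = 16/125
P(A∩B) = 16/125
Equal ✓ → Independent

Yes, independent


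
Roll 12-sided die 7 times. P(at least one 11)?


P(no 11)^7 = (11/12)^7 = 19487171/35831808
P(≥1) = 1 - 19487171/35831808 = 16344637/35831808

P = 16344637/35831808 ≈ 45.61%


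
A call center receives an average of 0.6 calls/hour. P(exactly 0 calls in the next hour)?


Poisson(λ=0.6): P(X=0) = e^(-λ)×λ^k/k!
= e^(-0.6) × 0.6^0 / 0!
≈ 0.5488116361 × 1 / 1 ≈ 0.548812

P(X=0) ≈ 0.548812 ≈ 54.88%


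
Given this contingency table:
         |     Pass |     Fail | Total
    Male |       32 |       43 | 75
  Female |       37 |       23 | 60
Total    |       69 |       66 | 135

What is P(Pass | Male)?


P(Pass | Male) = 32/(32+43) = 32/75

P(Pass|Male) = 32/75 ≈ 42.67%


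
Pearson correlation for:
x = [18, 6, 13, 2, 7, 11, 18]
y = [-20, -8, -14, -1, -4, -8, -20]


n=7, Σx=75, Σy=-75, Σxy=-1068, Σx²=1027, Σy²=1141
r = (7×(-1068) - 75×(-75))/√((7×1027 - 75²)(7×1141 - (-75)²))
= -1851/√(1564×2362) = -1851/√3694168 ≈ -1851/1922.0219 ≈ -0.9630

r ≈ -0.9630


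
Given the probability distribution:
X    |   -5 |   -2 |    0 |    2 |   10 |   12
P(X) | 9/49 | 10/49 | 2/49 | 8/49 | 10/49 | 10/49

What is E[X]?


E[X] = Σ x·P(X=x)
= (-5)×(9/49) + (-2)×(10/49) + (0)×(2/49) + (2)×(8/49) + (10)×(10/49) + (12)×(10/49)
= 171/49

E[X] = 171/49


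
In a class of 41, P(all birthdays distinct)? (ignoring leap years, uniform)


P(all different) = Π(365-i)/365 for i=0..40
= (365/365)×(364/365)×...×(325/365)
= 0.096848

P ≈ 0.0968 ≈ 9.68%


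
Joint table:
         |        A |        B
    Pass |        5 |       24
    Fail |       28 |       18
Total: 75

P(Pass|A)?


P(Pass|A) = 5/(5+28) = 5/33

P = 5/33 ≈ 15.15%


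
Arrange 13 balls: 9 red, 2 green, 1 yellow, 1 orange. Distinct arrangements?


13!/(9!×2!×1!×1!) = 8580

8580


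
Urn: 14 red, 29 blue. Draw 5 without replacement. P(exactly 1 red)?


Hypergeometric: C(14,1)×C(29,4)/C(43,5)
= 14×23751/962598 = 609/1763

P(X=1) = 609/1763 ≈ 34.54%


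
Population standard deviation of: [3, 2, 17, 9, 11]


Mean = 42/5
  (3-42/5)²=729/25
  (2-42/5)²=1024/25
  (17-42/5)²=1849/25
  (9-42/5)²=9/25
  (11-42/5)²=169/25
Σ(x-μ)² = 756/5
σ² = (756/5)/5 = 756/25

σ = √(756/25) ≈ 5.4991


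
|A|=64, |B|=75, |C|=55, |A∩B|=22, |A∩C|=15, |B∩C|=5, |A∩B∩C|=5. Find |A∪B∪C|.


|A∪B∪C| = 64+75+55-22-15-5+5 = 157

|A∪B∪C| = 157


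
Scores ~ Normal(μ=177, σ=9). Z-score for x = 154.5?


z = (x - μ)/σ = (154.5 - 177)/9 = -2.5

z = -2.5


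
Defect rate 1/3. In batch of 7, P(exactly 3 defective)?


Binomial: P(X=3) = C(7,3)×p^3×(1-p)^4
= 35 × 1/27 × 16/81 = 560/2187

P(X=3) = 560/2187 ≈ 25.61%


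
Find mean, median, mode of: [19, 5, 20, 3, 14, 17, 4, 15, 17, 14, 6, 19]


Sorted: [3, 4, 5, 6, 14, 14, 15, 17, 17, 19, 19, 20]
Mean = 153/12 = 51/4
Median = 29/2
Freq: {19: 2, 5: 1, 20: 1, 3: 1, 14: 2, 17: 2, 4: 1, 15: 1, 6: 1}
Mode: [14, 17, 19]

Mean=51/4, Median=29/2, Mode=[14, 17, 19]


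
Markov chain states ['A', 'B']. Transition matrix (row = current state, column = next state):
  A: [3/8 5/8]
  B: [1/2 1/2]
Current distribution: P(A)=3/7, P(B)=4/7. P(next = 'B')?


P(next=B) = Σᵢ P(now=i)×P(i→B)
= 3/7×5/8 + 4/7×1/2
= 15/56 + 2/7 = 31/56

P = 31/56 ≈ 0.5536


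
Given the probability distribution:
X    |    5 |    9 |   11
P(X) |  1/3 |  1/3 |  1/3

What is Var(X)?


E[X] = 25/3
E[X²] = 227/3
Var(X) = E[X²] - (E[X])² = 227/3 - 625/9 = 56/9

Var(X) = 56/9 ≈ 6.2222


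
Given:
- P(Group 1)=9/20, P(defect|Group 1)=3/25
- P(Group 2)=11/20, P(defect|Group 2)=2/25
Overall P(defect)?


P(B) = Σ P(B|Aᵢ)×P(Aᵢ)
  3/25×9/20 = 27/500
  2/25×11/20 = 11/250
Sum = 49/500

P(defect) = 49/500 ≈ 9.80%


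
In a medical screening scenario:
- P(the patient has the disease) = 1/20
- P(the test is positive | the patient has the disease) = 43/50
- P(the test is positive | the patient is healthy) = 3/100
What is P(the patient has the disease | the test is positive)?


Using Bayes' theorem:
P(A|B) = P(B|A)·P(A) / P(B)

P(the test is positive) = 43/50 × 1/20 + 3/100 × 19/20
= 43/1000 + 57/2000 = 143/2000

P(the patient has the disease|the test is positive) = (43/1000) / (143/2000) = 86/143

P(the patient has the disease|the test is positive) = 86/143 ≈ 60.14%


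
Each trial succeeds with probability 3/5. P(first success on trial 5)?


Geometric: P(X=5) = (1-p)^(k-1)×p = (2/5)^4×3/5 = 48/3125

P(X=5) = 48/3125 ≈ 1.54%


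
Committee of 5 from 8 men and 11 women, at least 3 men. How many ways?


Count by #men:
  3M,2W: C(8,3)×C(11,2)=3080
  4M,1W: C(8,4)×C(11,1)=770
  5M,0W: C(8,5)×C(11,0)=56
Total = 3906

3906


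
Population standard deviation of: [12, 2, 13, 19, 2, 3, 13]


Mean = 64/7
  (12-64/7)²=400/49
  (2-64/7)²=2500/49
  (13-64/7)²=729/49
  (19-64/7)²=4761/49
  (2-64/7)²=2500/49
  (3-64/7)²=1849/49
  (13-64/7)²=729/49
Σ(x-μ)² = 1924/7
σ² = (1924/7)/7 = 1924/49

σ = √(1924/49) ≈ 6.2662


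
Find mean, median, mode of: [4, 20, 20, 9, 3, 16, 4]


Sorted: [3, 4, 4, 9, 16, 20, 20]
Mean = 76/7
Median = 9
Freq: {4: 2, 20: 2, 9: 1, 3: 1, 16: 1}
Mode: [4, 20]

Mean=76/7, Median=9, Mode=[4, 20]


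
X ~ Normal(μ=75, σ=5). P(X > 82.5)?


z = (82.5-75)/5 = 1.5
P(X > 82.5) = 1 - P(Z ≤ 1.5) = 1 - 0.9332 = 0.0668

P(X > 82.5) ≈ 0.0668


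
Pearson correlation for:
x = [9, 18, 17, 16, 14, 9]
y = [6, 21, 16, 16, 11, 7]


n=6, Σx=83, Σy=77, Σxy=1177, Σx²=1227, Σy²=1159
r = (6×1177 - 83×77)/√((6×1227 - 83²)(6×1159 - 77²))
= 671/√(473×1025) = 671/√484825 ≈ 671/696.2938 ≈ 0.9637

r ≈ 0.9637


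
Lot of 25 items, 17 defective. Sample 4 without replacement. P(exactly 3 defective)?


Hypergeometric: C(17,3)×C(8,1)/C(25,4)
= 680×8/12650 = 544/1265

P(X=3) = 544/1265 ≈ 43.00%


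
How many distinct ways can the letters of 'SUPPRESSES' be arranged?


Letters: 10, freq: {'S': 4, 'U': 1, 'P': 2, 'R': 1, 'E': 2}
10!/(4!×1!×2!×1!×2!) = 3628800/96 = 37800

37800


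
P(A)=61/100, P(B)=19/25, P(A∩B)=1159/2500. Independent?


P(A)×P(B) = 1159/2500
P(A∩B) = 1159/2500
Equal ✓ → Independent

Yes, independent


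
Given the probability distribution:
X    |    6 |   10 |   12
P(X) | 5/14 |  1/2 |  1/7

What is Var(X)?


E[X] = 62/7
E[X²] = 584/7
Var(X) = E[X²] - (E[X])² = 584/7 - 3844/49 = 244/49

Var(X) = 244/49 ≈ 4.9796


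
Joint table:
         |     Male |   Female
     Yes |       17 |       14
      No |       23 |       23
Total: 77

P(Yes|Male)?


P(Yes|Male) = 17/(17+23) = 17/40

P = 17/40 ≈ 42.50%


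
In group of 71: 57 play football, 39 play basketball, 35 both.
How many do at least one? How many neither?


|A∪B| = 57+39-35 = 61
Neither = 71-61 = 10

At least one: 61; Neither: 10


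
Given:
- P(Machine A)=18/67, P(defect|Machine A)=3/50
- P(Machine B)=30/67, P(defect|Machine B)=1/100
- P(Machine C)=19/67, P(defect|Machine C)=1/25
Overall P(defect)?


P(B) = Σ P(B|Aᵢ)×P(Aᵢ)
  3/50×18/67 = 27/1675
  1/100×30/67 = 3/670
  1/25×19/67 = 19/1675
Sum = 107/3350

P(defect) = 107/3350 ≈ 3.19%


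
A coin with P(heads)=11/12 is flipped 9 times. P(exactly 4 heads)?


Binomial: P(X=4) = C(9,4)×p^4×(1-p)^5
= 126 × 14641/20736 × 1/248832 = 102487/286654464

P(X=4) = 102487/286654464 ≈ 0.04%


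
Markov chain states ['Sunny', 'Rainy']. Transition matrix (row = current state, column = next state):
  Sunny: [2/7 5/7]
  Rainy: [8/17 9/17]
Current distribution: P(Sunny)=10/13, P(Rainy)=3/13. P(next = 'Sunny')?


P(next=Sunny) = Σᵢ P(now=i)×P(i→Sunny)
= 10/13×2/7 + 3/13×8/17
= 20/91 + 24/221 = 508/1547

P = 508/1547 ≈ 0.3284


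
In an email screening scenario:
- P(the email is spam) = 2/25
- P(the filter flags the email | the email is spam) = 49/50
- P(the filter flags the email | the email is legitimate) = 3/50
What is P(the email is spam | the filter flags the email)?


Using Bayes' theorem:
P(A|B) = P(B|A)·P(A) / P(B)

P(the filter flags the email) = 49/50 × 2/25 + 3/50 × 23/25
= 49/625 + 69/1250 = 167/1250

P(the email is spam|the filter flags the email) = (49/625) / (167/1250) = 98/167

P(the email is spam|the filter flags the email) = 98/167 ≈ 58.68%


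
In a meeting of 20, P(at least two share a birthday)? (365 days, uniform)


P(all different) = Π(365-i)/365 for i=0..19
= 0.588562
P(match) = 1 - 0.588562 = 0.411438

P ≈ 0.4114 ≈ 41.14%


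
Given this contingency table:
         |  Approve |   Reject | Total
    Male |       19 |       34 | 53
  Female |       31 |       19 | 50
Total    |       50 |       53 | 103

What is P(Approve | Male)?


P(Approve | Male) = 19/(19+34) = 19/53

P(Approve|Male) = 19/53 ≈ 35.85%


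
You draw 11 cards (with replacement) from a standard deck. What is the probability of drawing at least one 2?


P(not a 2) = 48/52 = 12/13
P(none in 11 draws) = (12/13)^11 = 743008370688/1792160394037
P(≥1 2) = 1 - 743008370688/1792160394037 = 1049152023349/1792160394037

P = 1049152023349/1792160394037 ≈ 58.54%


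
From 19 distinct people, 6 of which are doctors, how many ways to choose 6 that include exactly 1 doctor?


Choose 1 of the 6 doctors and 5 of the other 13 people:
C(6,1)×C(13,5) = 6×1287 = 7722

7722


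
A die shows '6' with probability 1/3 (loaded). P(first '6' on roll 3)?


Geometric: P(X=3) = (1-p)^(k-1)×p = (2/3)^2×1/3 = 4/27

P(X=3) = 4/27 ≈ 14.81%


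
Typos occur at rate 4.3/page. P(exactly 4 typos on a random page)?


Poisson(λ=4.3): P(X=4) = e^(-λ)×λ^k/k!
= e^(-4.3) × 4.3^4 / 4!
≈ 0.01356855901 × 341.8801 / 24 ≈ 0.193284

P(X=4) ≈ 0.193284 ≈ 19.33%


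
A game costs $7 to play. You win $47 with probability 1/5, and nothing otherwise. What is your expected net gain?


E[gain] = (47-7)×1/5 + (-7)×4/5
= 8 - 28/5 = 12/5

Expected net gain = $12/5 ≈ $2.40


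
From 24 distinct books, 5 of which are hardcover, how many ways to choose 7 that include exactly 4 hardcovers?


Choose 4 of the 5 hardcovers and 3 of the other 19 books:
C(5,4)×C(19,3) = 5×969 = 4845

4845


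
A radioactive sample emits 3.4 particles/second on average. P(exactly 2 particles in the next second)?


Poisson(λ=3.4): P(X=2) = e^(-λ)×λ^k/k!
= e^(-3.4) × 3.4^2 / 2!
≈ 0.03337326996 × 11.56 / 2 ≈ 0.192898

P(X=2) ≈ 0.192898 ≈ 19.29%


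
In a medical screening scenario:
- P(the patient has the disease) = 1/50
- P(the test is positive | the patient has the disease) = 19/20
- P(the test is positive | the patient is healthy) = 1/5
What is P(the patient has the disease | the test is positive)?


Using Bayes' theorem:
P(A|B) = P(B|A)·P(A) / P(B)

P(the test is positive) = 19/20 × 1/50 + 1/5 × 49/50
= 19/1000 + 49/250 = 43/200

P(the patient has the disease|the test is positive) = (19/1000) / (43/200) = 19/215

P(the patient has the disease|the test is positive) = 19/215 ≈ 8.84%


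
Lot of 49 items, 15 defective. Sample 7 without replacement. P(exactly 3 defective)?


Hypergeometric: C(15,3)×C(34,4)/C(49,7)
= 455×46376/85900584 = 34255/139449

P(X=3) = 34255/139449 ≈ 24.56%


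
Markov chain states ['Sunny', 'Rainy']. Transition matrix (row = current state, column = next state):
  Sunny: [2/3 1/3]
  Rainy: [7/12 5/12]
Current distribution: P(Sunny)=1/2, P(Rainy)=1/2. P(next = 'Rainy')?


P(next=Rainy) = Σᵢ P(now=i)×P(i→Rainy)
= 1/2×1/3 + 1/2×5/12
= 1/6 + 5/24 = 3/8

P = 3/8 ≈ 0.3750


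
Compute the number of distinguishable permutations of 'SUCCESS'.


Letters: 7, freq: {'S': 3, 'U': 1, 'C': 2, 'E': 1}
7!/(3!×1!×2!×1!) = 5040/12 = 420

420


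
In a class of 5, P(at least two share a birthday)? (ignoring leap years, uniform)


P(all different) = Π(365-i)/365 for i=0..4
= 0.972864
P(match) = 1 - 0.972864 = 0.027136

P ≈ 0.0271 ≈ 2.71%


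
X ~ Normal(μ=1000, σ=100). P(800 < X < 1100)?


z₁=(800-1000)/100=-2.0, z₂=(1100-1000)/100=1.0
P = Φ(1.0) - Φ(-2.0) = 0.841345 - 0.022750 = 0.818595 ≈ 0.8186

P(800 < X < 1100) ≈ 0.8186


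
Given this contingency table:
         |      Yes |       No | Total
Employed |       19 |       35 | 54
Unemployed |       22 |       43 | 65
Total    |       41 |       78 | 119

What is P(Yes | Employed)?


P(Yes | Employed) = 19/(19+35) = 19/54

P(Yes|Employed) = 19/54 ≈ 35.19%


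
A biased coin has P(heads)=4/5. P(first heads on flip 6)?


Geometric: P(X=6) = (1-p)^(k-1)×p = (1/5)^5×4/5 = 4/15625

P(X=6) = 4/15625 ≈ 0.03%


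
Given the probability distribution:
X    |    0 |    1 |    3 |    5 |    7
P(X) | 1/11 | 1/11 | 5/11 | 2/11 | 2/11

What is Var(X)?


E[X] = 40/11
E[X²] = 194/11
Var(X) = E[X²] - (E[X])² = 194/11 - 1600/121 = 534/121

Var(X) = 534/121 ≈ 4.4132


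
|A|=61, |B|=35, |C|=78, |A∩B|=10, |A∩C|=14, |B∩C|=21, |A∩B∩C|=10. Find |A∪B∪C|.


|A∪B∪C| = 61+35+78-10-14-21+10 = 139

|A∪B∪C| = 139


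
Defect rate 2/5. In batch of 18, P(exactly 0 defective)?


Binomial: P(X=0) = C(18,0)×p^0×(1-p)^18
= 1 × 1 × 387420489/3814697265625 = 387420489/3814697265625

P(X=0) = 387420489/3814697265625 ≈ 0.01%


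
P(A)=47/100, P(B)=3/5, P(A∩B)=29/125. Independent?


P(A)×P(B) = 141/500
P(A∩B) = 29/125
Not equal → NOT independent

No, not independent


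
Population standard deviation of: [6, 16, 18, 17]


Mean = 57/4
  (6-57/4)²=1089/16
  (16-57/4)²=49/16
  (18-57/4)²=225/16
  (17-57/4)²=121/16
Σ(x-μ)² = 371/4
σ² = (371/4)/4 = 371/16

σ = √(371/16) ≈ 4.8153


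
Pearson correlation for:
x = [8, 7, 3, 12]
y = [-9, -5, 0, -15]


n=4, Σx=30, Σy=-29, Σxy=-287, Σx²=266, Σy²=331
r = (4×(-287) - 30×(-29))/√((4×266 - 30²)(4×331 - (-29)²))
= -278/√(164×483) = -278/√79212 ≈ -278/281.4463 ≈ -0.9878

r ≈ -0.9878


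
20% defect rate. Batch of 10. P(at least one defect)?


P(all good) = (4/5)^10 = 1048576/9765625
P(≥1 defect) = 8717049/9765625

P = 8717049/9765625 ≈ 89.26%


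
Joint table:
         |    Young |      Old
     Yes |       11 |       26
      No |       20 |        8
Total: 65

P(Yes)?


P(Yes) = (11+26)/65 = 37/65

P(Yes) = 37/65 ≈ 56.92%


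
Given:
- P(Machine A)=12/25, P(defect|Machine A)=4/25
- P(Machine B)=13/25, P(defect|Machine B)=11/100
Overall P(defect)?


P(B) = Σ P(B|Aᵢ)×P(Aᵢ)
  4/25×12/25 = 48/625
  11/100×13/25 = 143/2500
Sum = 67/500

P(defect) = 67/500 ≈ 13.40%


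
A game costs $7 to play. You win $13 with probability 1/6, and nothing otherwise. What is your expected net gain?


E[gain] = (13-7)×1/6 + (-7)×5/6
= 1 - 35/6 = -29/6

Expected net gain = $-29/6 ≈ $-4.83


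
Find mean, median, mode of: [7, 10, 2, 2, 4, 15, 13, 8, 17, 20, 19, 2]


Sorted: [2, 2, 2, 4, 7, 8, 10, 13, 15, 17, 19, 20]
Mean = 119/12
Median = 9
Freq: {7: 1, 10: 1, 2: 3, 4: 1, 15: 1, 13: 1, 8: 1, 17: 1, 20: 1, 19: 1}
Mode: [2]

Mean=119/12, Median=9, Mode=2


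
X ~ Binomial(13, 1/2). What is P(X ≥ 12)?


P(X ≥ 12) = Σ P(X=i) for i=12..13
P(X=12) = 13/8192
P(X=13) = 1/8192
Sum = 7/4096

P(X ≥ 12) = 7/4096 ≈ 0.17%


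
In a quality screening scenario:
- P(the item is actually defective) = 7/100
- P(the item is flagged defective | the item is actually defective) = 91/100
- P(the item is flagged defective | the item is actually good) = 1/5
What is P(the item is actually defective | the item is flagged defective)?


Using Bayes' theorem:
P(A|B) = P(B|A)·P(A) / P(B)

P(the item is flagged defective) = 91/100 × 7/100 + 1/5 × 93/100
= 637/10000 + 93/500 = 2497/10000

P(the item is actually defective|the item is flagged defective) = (637/10000) / (2497/10000) = 637/2497

P(the item is actually defective|the item is flagged defective) = 637/2497 ≈ 25.51%
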